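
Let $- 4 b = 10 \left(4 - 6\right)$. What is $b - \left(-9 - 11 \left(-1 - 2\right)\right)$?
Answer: $-19$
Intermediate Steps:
$b = 5$ ($b = - \frac{10 \left(4 - 6\right)}{4} = - \frac{10 \left(-2\right)}{4} = \left(- \frac{1}{4}\right) \left(-20\right) = 5$)
$b - \left(-9 - 11 \left(-1 - 2\right)\right) = 5 - \left(-9 - 11 \left(-1 - 2\right)\right) = 5 - \left(-9 - -33\right) = 5 - \left(-9 + 33\right) = 5 - 24 = -19$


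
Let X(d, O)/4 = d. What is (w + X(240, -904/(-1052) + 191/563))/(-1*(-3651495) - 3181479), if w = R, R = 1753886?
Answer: 877423/235008 ≈ 3.7336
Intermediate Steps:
w = 1753886
X(d, O) = 4*d
(w + X(240, -904/(-1052) + 191/563))/(-1*(-3651495) - 3181479) = (1753886 + 4*240)/(-1*(-3651495) - 3181479) = (1753886 + 960)/(3651495 - 3181479) = 1754846/470016 = 1754846*(1/470016) = 877423/235008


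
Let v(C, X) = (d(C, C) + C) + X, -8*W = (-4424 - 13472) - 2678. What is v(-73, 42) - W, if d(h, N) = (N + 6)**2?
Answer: 7545/4 ≈ 1886.3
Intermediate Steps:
W = 10287/4 (W = -((-4424 - 13472) - 2678)/8 = -(-17896 - 2678)/8 = -1/8*(-20574) = 10287/4 ≈ 2571.8)
d(h, N) = (6 + N)**2
v(C, X) = C + X + (6 + C)**2 (v(C, X) = ((6 + C)**2 + C) + X = (C + (6 + C)**2) + X = C + X + (6 + C)**2)
v(-73, 42) - W = (-73 + 42 + (6 - 73)**2) - 1*10287/4 = (-73 + 42 + (-67)**2) - 10287/4 = (-73 + 42 + 4489) - 10287/4 = 4458 - 10287/4 = 7545/4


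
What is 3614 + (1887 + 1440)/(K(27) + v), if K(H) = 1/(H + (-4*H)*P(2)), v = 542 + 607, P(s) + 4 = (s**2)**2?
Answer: 5273723083/1458080 ≈ 3616.9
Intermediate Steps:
P(s) = -4 + s**4 (P(s) = -4 + (s**2)**2 = -4 + s**4)
v = 1149
K(H) = -1/(47*H) (K(H) = 1/(H + (-4*H)*(-4 + 2**4)) = 1/(H + (-4*H)*(-4 + 16)) = 1/(H - 4*H*12) = 1/(H - 48*H) = 1/(-47*H) = -1/(47*H))
3614 + (1887 + 1440)/(K(27) + v) = 3614 + (1887 + 1440)/(-1/47/27 + 1149) = 3614 + 3327/(-1/47*1/27 + 1149) = 3614 + 3327/(-1/1269 + 1149) = 3614 + 3327/(1458080/1269) = 3614 + 3327*(1269/1458080) = 3614 + 4221963/1458080 = 5273723083/1458080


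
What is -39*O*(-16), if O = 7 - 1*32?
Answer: -15600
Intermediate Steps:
O = -25 (O = 7 - 32 = -25)
-39*O*(-16) = -39*(-25)*(-16) = 975*(-16) = -15600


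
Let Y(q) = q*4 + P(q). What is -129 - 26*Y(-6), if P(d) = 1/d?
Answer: 1498/3 ≈ 499.33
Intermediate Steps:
P(d) = 1/d
Y(q) = 1/q + 4*q (Y(q) = q*4 + 1/q = 4*q + 1/q = 1/q + 4*q)
-129 - 26*Y(-6) = -129 - 26*(1/(-6) + 4*(-6)) = -129 - 26*(-1/6 - 24) = -129 - 26*(-145/6) = -129 + 1885/3 = 1498/3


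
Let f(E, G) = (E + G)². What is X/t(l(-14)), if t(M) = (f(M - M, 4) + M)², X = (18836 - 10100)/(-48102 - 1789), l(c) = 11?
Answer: -2912/12123513 ≈ -0.00024019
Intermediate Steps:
X = -8736/49891 (X = 8736/(-49891) = 8736*(-1/49891) = -8736/49891 ≈ -0.17510)
t(M) = (16 + M)² (t(M) = (((M - M) + 4)² + M)² = ((0 + 4)² + M)² = (4² + M)² = (16 + M)²)
X/t(l(-14)) = -8736/(49891*(16 + 11)²) = -8736/(49891*(27²)) = -8736/49891/729 = -8736/49891*1/729 = -2912/12123513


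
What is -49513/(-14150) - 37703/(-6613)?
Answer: 860926919/93573950 ≈ 9.2005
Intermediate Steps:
-49513/(-14150) - 37703/(-6613) = -49513*(-1/14150) - 37703*(-1/6613) = 49513/14150 + 37703/6613 = 860926919/93573950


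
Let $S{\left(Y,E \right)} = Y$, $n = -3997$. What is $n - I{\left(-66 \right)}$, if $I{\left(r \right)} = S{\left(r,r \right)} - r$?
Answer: $-3997$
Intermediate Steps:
$I{\left(r \right)} = 0$ ($I{\left(r \right)} = r - r = 0$)
$n - I{\left(-66 \right)} = -3997 - 0 = -3997 + 0 = -3997$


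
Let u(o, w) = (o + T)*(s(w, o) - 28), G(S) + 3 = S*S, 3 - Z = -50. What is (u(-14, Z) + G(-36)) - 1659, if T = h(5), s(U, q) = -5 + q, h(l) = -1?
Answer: 339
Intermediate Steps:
Z = 53 (Z = 3 - 1*(-50) = 3 + 50 = 53)
T = -1
G(S) = -3 + S² (G(S) = -3 + S*S = -3 + S²)
u(o, w) = (-1 + o)*(-33 + o) (u(o, w) = (o - 1)*((-5 + o) - 28) = (-1 + o)*(-33 + o))
(u(-14, Z) + G(-36)) - 1659 = ((33 + (-14)² - 34*(-14)) + (-3 + (-36)²)) - 1659 = ((33 + 196 + 476) + (-3 + 1296)) - 1659 = (705 + 1293) - 1659 = 1998 - 1659 = 339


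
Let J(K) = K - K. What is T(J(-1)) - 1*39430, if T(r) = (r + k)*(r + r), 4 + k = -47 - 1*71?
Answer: -39430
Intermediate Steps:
k = -122 (k = -4 + (-47 - 1*71) = -4 + (-47 - 71) = -4 - 118 = -122)
J(K) = 0
T(r) = 2*r*(-122 + r) (T(r) = (r - 122)*(r + r) = (-122 + r)*(2*r) = 2*r*(-122 + r))
T(J(-1)) - 1*39430 = 2*0*(-122 + 0) - 1*39430 = 2*0*(-122) - 39430 = 0 - 39430 = -39430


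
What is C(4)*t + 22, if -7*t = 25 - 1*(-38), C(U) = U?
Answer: -14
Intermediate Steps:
t = -9 (t = -(25 - 1*(-38))/7 = -(25 + 38)/7 = -⅐*63 = -9)
C(4)*t + 22 = 4*(-9) + 22 = -36 + 22 = -14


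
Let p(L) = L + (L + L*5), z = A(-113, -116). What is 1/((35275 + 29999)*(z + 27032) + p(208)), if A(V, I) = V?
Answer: 1/1757112262 ≈ 5.6912e-10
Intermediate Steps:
z = -113
p(L) = 7*L (p(L) = L + (L + 5*L) = L + 6*L = 7*L)
1/((35275 + 29999)*(z + 27032) + p(208)) = 1/((35275 + 29999)*(-113 + 27032) + 7*208) = 1/(65274*26919 + 1456) = 1/(1757110806 + 1456) = 1/1757112262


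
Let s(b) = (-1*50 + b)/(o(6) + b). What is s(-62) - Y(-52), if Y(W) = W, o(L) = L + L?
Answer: 1356/25 ≈ 54.240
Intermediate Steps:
o(L) = 2*L
s(b) = (-50 + b)/(12 + b) (s(b) = (-1*50 + b)/(2*6 + b) = (-50 + b)/(12 + b))
s(-62) - Y(-52) = (-50 - 62)/(12 - 62) - 1*(-52) = -112/(-50) + 52 = -1/50*(-112) + 52 = 56/25 + 52 = 1356/25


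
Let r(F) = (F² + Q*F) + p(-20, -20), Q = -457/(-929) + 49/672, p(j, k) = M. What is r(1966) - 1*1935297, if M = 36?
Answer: 86107396465/44592 ≈ 1.9310e+6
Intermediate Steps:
p(j, k) = 36
Q = 50375/89184 (Q = -457*(-1/929) + 49*(1/672) = 457/929 + 7/96 = 50375/89184 ≈ 0.56484)
r(F) = 36 + F² + 50375*F/89184 (r(F) = (F² + 50375*F/89184) + 36 = 36 + F² + 50375*F/89184)
r(1966) - 1*1935297 = (36 + 1966² + (50375/89184)*1966) - 1*1935297 = (36 + 3865156 + 49518625/44592) - 1935297 = 172406160289/44592 - 1935297 = 86107396465/44592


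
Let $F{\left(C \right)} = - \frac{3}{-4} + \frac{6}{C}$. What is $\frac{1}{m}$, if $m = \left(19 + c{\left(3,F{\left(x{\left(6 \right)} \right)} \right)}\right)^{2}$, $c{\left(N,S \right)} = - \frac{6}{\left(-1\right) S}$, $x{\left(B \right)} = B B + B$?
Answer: $\frac{625}{413449} \approx 0.0015117$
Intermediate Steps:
$x{\left(B \right)} = B + B^{2}$ ($x{\left(B \right)} = B^{2} + B = B + B^{2}$)
$F{\left(C \right)} = \frac{3}{4} + \frac{6}{C}$ ($F{\left(C \right)} = \left(-3\right) \left(- \frac{1}{4}\right) + \frac{6}{C} = \frac{3}{4} + \frac{6}{C}$)
$c{\left(N,S \right)} = \frac{6}{S}$ ($c{\left(N,S \right)} = - 6 \left(- \frac{1}{S}\right) = \frac{6}{S}$)
$m = \frac{413449}{625}$ ($m = \left(19 + \frac{6}{\frac{3}{4} + \frac{6}{6 \left(1 + 6\right)}}\right)^{2} = \left(19 + \frac{6}{\frac{3}{4} + \frac{6}{6 \cdot 7}}\right)^{2} = \left(19 + \frac{6}{\frac{3}{4} + \frac{6}{42}}\right)^{2} = \left(19 + \frac{6}{\frac{3}{4} + 6 \cdot \frac{1}{42}}\right)^{2} = \left(19 + \frac{6}{\frac{3}{4} + \frac{1}{7}}\right)^{2} = \left(19 + \frac{6}{\frac{25}{28}}\right)^{2} = \left(19 + 6 \cdot \frac{28}{25}\right)^{2} = \left(19 + \frac{168}{25}\right)^{2} = \left(\frac{643}{25}\right)^{2} = \frac{413449}{625} \approx 661.52$)
$\frac{1}{m} = \frac{1}{\frac{413449}{625}} = \frac{625}{413449}$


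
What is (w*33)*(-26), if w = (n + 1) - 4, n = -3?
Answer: 5148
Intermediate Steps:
w = -6 (w = (-3 + 1) - 4 = -2 - 4 = -6)
(w*33)*(-26) = -6*33*(-26) = -198*(-26) = 5148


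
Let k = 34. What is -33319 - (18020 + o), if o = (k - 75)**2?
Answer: -53020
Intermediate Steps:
o = 1681 (o = (34 - 75)**2 = (-41)**2 = 1681)
-33319 - (18020 + o) = -33319 - (18020 + 1681) = -33319 - 1*19701 = -33319 - 19701 = -53020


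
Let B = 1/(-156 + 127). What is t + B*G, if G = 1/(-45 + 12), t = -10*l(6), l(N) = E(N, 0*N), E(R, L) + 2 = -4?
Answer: 57421/957 ≈ 60.001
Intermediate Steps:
E(R, L) = -6 (E(R, L) = -2 - 4 = -6)
l(N) = -6
t = 60 (t = -10*(-6) = 60)
B = -1/29 (B = 1/(-29) = -1/29 ≈ -0.034483)
G = -1/33 (G = 1/(-33) = -1/33 ≈ -0.030303)
t + B*G = 60 - 1/29*(-1/33) = 60 + 1/957 = 57421/957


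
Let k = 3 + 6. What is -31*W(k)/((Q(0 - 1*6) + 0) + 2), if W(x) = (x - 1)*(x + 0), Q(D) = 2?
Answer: -558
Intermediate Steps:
k = 9
W(x) = x*(-1 + x) (W(x) = (-1 + x)*x = x*(-1 + x))
-31*W(k)/((Q(0 - 1*6) + 0) + 2) = -31*9*(-1 + 9)/((2 + 0) + 2) = -31*9*8/(2 + 2) = -2232/4 = -31*18 = -558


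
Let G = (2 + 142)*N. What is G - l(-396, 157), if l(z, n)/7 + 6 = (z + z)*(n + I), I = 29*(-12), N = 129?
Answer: -1040286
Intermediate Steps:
I = -348
l(z, n) = -42 + 14*z*(-348 + n) (l(z, n) = -42 + 7*((z + z)*(n - 348)) = -42 + 7*((2*z)*(-348 + n)) = -42 + 7*(2*z*(-348 + n)) = -42 + 14*z*(-348 + n))
G = 18576 (G = (2 + 142)*129 = 144*129 = 18576)
G - l(-396, 157) = 18576 - (-42 - 4872*(-396) + 14*157*(-396)) = 18576 - (-42 + 1929312 - 870408) = 18576 - 1*1058862 = 18576 - 1058862 = -1040286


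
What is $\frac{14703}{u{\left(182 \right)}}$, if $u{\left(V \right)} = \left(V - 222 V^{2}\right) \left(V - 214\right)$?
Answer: $\frac{1131}{18100544} \approx 6.2484 \cdot 10^{-5}$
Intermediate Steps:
$u{\left(V \right)} = \left(-214 + V\right) \left(V - 222 V^{2}\right)$ ($u{\left(V \right)} = \left(V - 222 V^{2}\right) \left(-214 + V\right) = \left(-214 + V\right) \left(V - 222 V^{2}\right)$)
$\frac{14703}{u{\left(182 \right)}} = \frac{14703}{182 \left(-214 - 222 \cdot 182^{2} + 47509 \cdot 182\right)} = \frac{14703}{182 \left(-214 - 7353528 + 8646638\right)} = \frac{14703}{182 \cdot 1292896} = \frac{14703}{235307072} = 14703 \cdot \frac{1}{235307072} = \frac{1131}{18100544}$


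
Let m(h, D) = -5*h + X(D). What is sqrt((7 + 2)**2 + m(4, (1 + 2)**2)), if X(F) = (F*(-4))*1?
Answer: 5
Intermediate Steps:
X(F) = -4*F (X(F) = -4*F*1 = -4*F)
m(h, D) = -5*h - 4*D
sqrt((7 + 2)**2 + m(4, (1 + 2)**2)) = sqrt((7 + 2)**2 + (-5*4 - 4*(1 + 2)**2)) = sqrt(9**2 + (-20 - 4*3**2)) = sqrt(81 + (-20 - 4*9)) = sqrt(81 + (-20 - 36)) = sqrt(81 - 56) = sqrt(25) = 5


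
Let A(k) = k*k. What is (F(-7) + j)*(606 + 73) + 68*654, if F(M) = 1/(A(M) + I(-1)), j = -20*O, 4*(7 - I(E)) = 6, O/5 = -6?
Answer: 49255406/109 ≈ 4.5188e+5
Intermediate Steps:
O = -30 (O = 5*(-6) = -30)
A(k) = k**2
I(E) = 11/2 (I(E) = 7 - 1/4*6 = 7 - 3/2 = 11/2)
j = 600 (j = -20*(-30) = 600)
F(M) = 1/(11/2 + M**2) (F(M) = 1/(M**2 + 11/2) = 1/(11/2 + M**2))
(F(-7) + j)*(606 + 73) + 68*654 = (2/(11 + 2*(-7)**2) + 600)*(606 + 73) + 68*654 = (2/(11 + 2*49) + 600)*679 + 44472 = (2/(11 + 98) + 600)*679 + 44472 = (2/109 + 600)*679 + 44472 = (65402/109)*679 + 44472 = 44407958/109 + 44472 = 49255406/109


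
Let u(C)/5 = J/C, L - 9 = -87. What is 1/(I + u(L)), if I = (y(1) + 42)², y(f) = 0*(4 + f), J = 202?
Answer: 39/68291 ≈ 0.00057109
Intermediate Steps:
L = -78 (L = 9 - 87 = -78)
y(f) = 0
u(C) = 1010/C (u(C) = 5*(202/C) = 1010/C)
I = 1764 (I = (0 + 42)² = 42² = 1764)
1/(I + u(L)) = 1/(1764 + 1010/(-78)) = 1/(1764 + 1010*(-1/78)) = 1/(1764 - 505/39) = 1/(68291/39) = 39/68291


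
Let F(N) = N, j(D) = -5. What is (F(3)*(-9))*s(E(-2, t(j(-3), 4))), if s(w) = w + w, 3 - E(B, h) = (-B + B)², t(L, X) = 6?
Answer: -162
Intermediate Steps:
E(B, h) = 3 (E(B, h) = 3 - (-B + B)² = 3 - 1*0² = 3 - 1*0 = 3 + 0 = 3)
s(w) = 2*w
(F(3)*(-9))*s(E(-2, t(j(-3), 4))) = (3*(-9))*(2*3) = -27*6 = -162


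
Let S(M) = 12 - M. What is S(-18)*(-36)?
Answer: -1080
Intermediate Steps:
S(-18)*(-36) = (12 - 1*(-18))*(-36) = (12 + 18)*(-36) = 30*(-36) = -1080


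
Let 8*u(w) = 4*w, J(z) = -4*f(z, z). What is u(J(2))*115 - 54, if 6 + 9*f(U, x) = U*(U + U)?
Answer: -946/9 ≈ -105.11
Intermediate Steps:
f(U, x) = -⅔ + 2*U²/9 (f(U, x) = -⅔ + (U*(U + U))/9 = -⅔ + (U*(2*U))/9 = -⅔ + (2*U²)/9 = -⅔ + 2*U²/9)
J(z) = 8/3 - 8*z²/9 (J(z) = -4*(-⅔ + 2*z²/9) = 8/3 - 8*z²/9)
u(w) = w/2 (u(w) = (4*w)/8 = w/2)
u(J(2))*115 - 54 = ((8/3 - 8/9*2²)/2)*115 - 54 = ((8/3 - 8/9*4)/2)*115 - 54 = ((8/3 - 32/9)/2)*115 - 54 = ((½)*(-8/9))*115 - 54 = -4/9*115 - 54 = -460/9 - 54 = -946/9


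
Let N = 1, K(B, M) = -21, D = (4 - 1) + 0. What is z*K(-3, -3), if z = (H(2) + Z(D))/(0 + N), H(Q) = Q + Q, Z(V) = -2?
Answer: -42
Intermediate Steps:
D = 3 (D = 3 + 0 = 3)
H(Q) = 2*Q
z = 2 (z = (2*2 - 2)/(0 + 1) = (4 - 2)/1 = 2*1 = 2)
z*K(-3, -3) = 2*(-21) = -42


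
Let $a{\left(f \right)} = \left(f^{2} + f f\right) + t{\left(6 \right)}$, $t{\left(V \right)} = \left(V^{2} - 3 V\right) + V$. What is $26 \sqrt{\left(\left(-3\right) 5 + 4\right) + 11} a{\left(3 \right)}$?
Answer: $0$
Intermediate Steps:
$t{\left(V \right)} = V^{2} - 2 V$
$a{\left(f \right)} = 24 + 2 f^{2}$ ($a{\left(f \right)} = \left(f^{2} + f f\right) + 6 \left(-2 + 6\right) = \left(f^{2} + f^{2}\right) + 6 \cdot 4 = 2 f^{2} + 24 = 24 + 2 f^{2}$)
$26 \sqrt{\left(\left(-3\right) 5 + 4\right) + 11} a{\left(3 \right)} = 26 \sqrt{\left(\left(-3\right) 5 + 4\right) + 11} \left(24 + 2 \cdot 3^{2}\right) = 26 \sqrt{\left(-15 + 4\right) + 11} \left(24 + 2 \cdot 9\right) = 26 \sqrt{-11 + 11} \left(24 + 18\right) = 26 \sqrt{0} \cdot 42 = 26 \cdot 0 \cdot 42 = 0 \cdot 42 = 0$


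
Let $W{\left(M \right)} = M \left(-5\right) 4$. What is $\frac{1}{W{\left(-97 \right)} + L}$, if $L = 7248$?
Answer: $\frac{1}{9188} \approx 0.00010884$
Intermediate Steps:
$W{\left(M \right)} = - 20 M$ ($W{\left(M \right)} = - 5 M 4 = - 20 M$)
$\frac{1}{W{\left(-97 \right)} + L} = \frac{1}{\left(-20\right) \left(-97\right) + 7248} = \frac{1}{1940 + 7248} = \frac{1}{9188}$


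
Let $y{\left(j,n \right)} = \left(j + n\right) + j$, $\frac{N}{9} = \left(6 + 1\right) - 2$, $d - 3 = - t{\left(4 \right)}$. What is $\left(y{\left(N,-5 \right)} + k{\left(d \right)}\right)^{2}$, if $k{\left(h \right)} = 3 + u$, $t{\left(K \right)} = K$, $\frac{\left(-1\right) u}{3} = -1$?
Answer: $8281$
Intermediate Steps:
$u = 3$ ($u = \left(-3\right) \left(-1\right) = 3$)
$d = -1$ ($d = 3 - 4 = -1$)
$N = 45$ ($N = 9 \left(\left(6 + 1\right) - 2\right) = 9 \left(7 - 2\right) = 9 \cdot 5 = 45$)
$y{\left(j,n \right)} = n + 2 j$
$k{\left(h \right)} = 6$ ($k{\left(h \right)} = 3 + 3 = 6$)
$\left(y{\left(N,-5 \right)} + k{\left(d \right)}\right)^{2} = \left(\left(-5 + 2 \cdot 45\right) + 6\right)^{2} = \left(\left(-5 + 90\right) + 6\right)^{2} = \left(85 + 6\right)^{2} = 91^{2} = 8281$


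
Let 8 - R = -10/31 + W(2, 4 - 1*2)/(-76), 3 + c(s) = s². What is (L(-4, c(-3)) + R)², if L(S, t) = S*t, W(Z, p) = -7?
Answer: 1380345409/5550736 ≈ 248.68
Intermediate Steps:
c(s) = -3 + s²
R = 19391/2356 (R = 8 - (-10/31 - 7/(-76)) = 8 - (-10*1/31 - 7*(-1/76)) = 8 - (-10/31 + 7/76) = 8 - 1*(-543/2356) = 8 + 543/2356 = 19391/2356 ≈ 8.2305)
(L(-4, c(-3)) + R)² = (-4*(-3 + (-3)²) + 19391/2356)² = (-4*(-3 + 9) + 19391/2356)² = (-4*6 + 19391/2356)² = (-24 + 19391/2356)² = (-37153/2356)² = 1380345409/5550736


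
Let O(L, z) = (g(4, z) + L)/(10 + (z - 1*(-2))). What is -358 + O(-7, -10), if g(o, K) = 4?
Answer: -719/2 ≈ -359.50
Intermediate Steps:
O(L, z) = (4 + L)/(12 + z) (O(L, z) = (4 + L)/(10 + (z - 1*(-2))) = (4 + L)/(10 + (z + 2)) = (4 + L)/(10 + (2 + z)) = (4 + L)/(12 + z))
-358 + O(-7, -10) = -358 + (4 - 7)/(12 - 10) = -358 - 3/2 = -719/2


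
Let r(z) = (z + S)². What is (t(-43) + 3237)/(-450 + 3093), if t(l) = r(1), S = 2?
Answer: 1082/881 ≈ 1.2281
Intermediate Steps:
r(z) = (2 + z)² (r(z) = (z + 2)² = (2 + z)²)
t(l) = 9 (t(l) = (2 + 1)² = 3² = 9)
(t(-43) + 3237)/(-450 + 3093) = (9 + 3237)/(-450 + 3093) = 3246/2643 = 3246*(1/2643) = 1082/881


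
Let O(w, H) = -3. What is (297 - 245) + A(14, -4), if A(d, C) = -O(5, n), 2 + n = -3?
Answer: 55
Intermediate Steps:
n = -5 (n = -2 - 3 = -5)
A(d, C) = 3 (A(d, C) = -1*(-3) = 3)
(297 - 245) + A(14, -4) = (297 - 245) + 3 = 52 + 3 = 55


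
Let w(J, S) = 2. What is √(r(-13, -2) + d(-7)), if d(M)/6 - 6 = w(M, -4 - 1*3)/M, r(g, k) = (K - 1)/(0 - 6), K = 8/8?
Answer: 4*√105/7 ≈ 5.8554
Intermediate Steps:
K = 1 (K = 8*(⅛) = 1)
r(g, k) = 0 (r(g, k) = (1 - 1)/(0 - 6) = 0/(-6) = 0*(-⅙) = 0)
d(M) = 36 + 12/M (d(M) = 36 + 6*(2/M) = 36 + 12/M)
√(r(-13, -2) + d(-7)) = √(0 + (36 + 12/(-7))) = √(0 + (36 + 12*(-⅐))) = √(0 + (36 - 12/7)) = √(0 + 240/7) = √(240/7) = 4*√105/7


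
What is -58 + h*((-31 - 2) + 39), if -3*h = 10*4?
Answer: -138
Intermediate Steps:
h = -40/3 (h = -10*4/3 = -⅓*40 = -40/3 ≈ -13.333)
-58 + h*((-31 - 2) + 39) = -58 - 40*((-31 - 2) + 39)/3 = -58 - 40*(-33 + 39)/3 = -58 - 40/3*6 = -58 - 80 = -138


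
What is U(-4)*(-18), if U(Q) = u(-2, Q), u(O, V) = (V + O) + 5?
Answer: 18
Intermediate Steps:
u(O, V) = 5 + O + V (u(O, V) = (O + V) + 5 = 5 + O + V)
U(Q) = 3 + Q (U(Q) = 5 - 2 + Q = 3 + Q)
U(-4)*(-18) = (3 - 4)*(-18) = -1*(-18) = 18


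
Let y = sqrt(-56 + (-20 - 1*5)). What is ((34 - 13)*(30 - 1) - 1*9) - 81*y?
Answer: 600 - 729*I ≈ 600.0 - 729.0*I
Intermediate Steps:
y = 9*I (y = sqrt(-56 + (-20 - 5)) = sqrt(-56 - 25) = sqrt(-81) = 9*I ≈ 9.0*I)
((34 - 13)*(30 - 1) - 1*9) - 81*y = ((34 - 13)*(30 - 1) - 1*9) - 729*I = (21*29 - 9) - 729*I = (609 - 9) - 729*I = 600 - 729*I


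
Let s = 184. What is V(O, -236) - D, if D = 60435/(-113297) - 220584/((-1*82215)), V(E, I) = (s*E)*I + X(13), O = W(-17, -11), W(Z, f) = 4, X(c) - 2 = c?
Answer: -77038507914818/443557755 ≈ -1.7368e+5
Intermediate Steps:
X(c) = 2 + c
O = 4
V(E, I) = 15 + 184*E*I (V(E, I) = (184*E)*I + (2 + 13) = 184*E*I + 15 = 15 + 184*E*I)
D = 953468663/443557755 (D = 60435*(-1/113297) - 220584/(-82215) = -60435/113297 - 220584*(-1/82215) = -60435/113297 + 10504/3915 = 953468663/443557755 ≈ 2.1496)
V(O, -236) - D = (15 + 184*4*(-236)) - 1*953468663/443557755 = (15 - 173696) - 953468663/443557755 = -173681 - 953468663/443557755 = -77038507914818/443557755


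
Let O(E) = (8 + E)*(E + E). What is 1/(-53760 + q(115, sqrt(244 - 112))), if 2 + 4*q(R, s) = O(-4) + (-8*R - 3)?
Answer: -4/215997 ≈ -1.8519e-5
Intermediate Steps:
O(E) = 2*E*(8 + E) (O(E) = (8 + E)*(2*E) = 2*E*(8 + E))
q(R, s) = -37/4 - 2*R (q(R, s) = -1/2 + (2*(-4)*(8 - 4) + (-8*R - 3))/4 = -1/2 + (2*(-4)*4 + (-3 - 8*R))/4 = -1/2 + (-32 + (-3 - 8*R))/4 = -1/2 + (-35 - 8*R)/4 = -1/2 + (-35/4 - 2*R) = -37/4 - 2*R)
1/(-53760 + q(115, sqrt(244 - 112))) = 1/(-53760 + (-37/4 - 2*115)) = 1/(-53760 + (-37/4 - 230)) = 1/(-53760 - 957/4) = 1/(-215997/4) = -4/215997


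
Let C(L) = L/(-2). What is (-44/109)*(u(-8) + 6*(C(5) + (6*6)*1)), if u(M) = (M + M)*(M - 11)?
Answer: -22220/109 ≈ -203.85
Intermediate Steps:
C(L) = -L/2 (C(L) = L*(-1/2) = -L/2)
u(M) = 2*M*(-11 + M) (u(M) = (2*M)*(-11 + M) = 2*M*(-11 + M))
(-44/109)*(u(-8) + 6*(C(5) + (6*6)*1)) = (-44/109)*(2*(-8)*(-11 - 8) + 6*(-1/2*5 + (6*6)*1)) = (-44*1/109)*(2*(-8)*(-19) + 6*(-5/2 + 36*1)) = -44*(304 + 6*(-5/2 + 36))/109 = -44*(304 + 6*(67/2))/109 = -44*(304 + 201)/109 = -44/109*505 = -22220/109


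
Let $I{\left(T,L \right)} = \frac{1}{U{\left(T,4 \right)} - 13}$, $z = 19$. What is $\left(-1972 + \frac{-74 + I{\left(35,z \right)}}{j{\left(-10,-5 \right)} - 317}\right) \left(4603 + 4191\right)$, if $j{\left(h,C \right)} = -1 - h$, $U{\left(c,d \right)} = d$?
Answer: $- \frac{24032757649}{1386} \approx -1.734 \cdot 10^{7}$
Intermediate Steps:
$I{\left(T,L \right)} = - \frac{1}{9}$ ($I{\left(T,L \right)} = \frac{1}{4 - 13} = \frac{1}{-9} = - \frac{1}{9}$)
$\left(-1972 + \frac{-74 + I{\left(35,z \right)}}{j{\left(-10,-5 \right)} - 317}\right) \left(4603 + 4191\right) = \left(-1972 + \frac{-74 - \frac{1}{9}}{\left(-1 - -10\right) - 317}\right) \left(4603 + 4191\right) = \left(-1972 - \frac{667}{9 \left(\left(-1 + 10\right) - 317\right)}\right) 8794 = \left(-1972 - \frac{667}{9 \left(9 - 317\right)}\right) 8794 = \left(-1972 - \frac{667}{9 \left(-308\right)}\right) 8794 = \left(-1972 - - \frac{667}{2772}\right) 8794 = \left(-1972 + \frac{667}{2772}\right) 8794 = \left(- \frac{5465717}{2772}\right) 8794 = - \frac{24032757649}{1386}$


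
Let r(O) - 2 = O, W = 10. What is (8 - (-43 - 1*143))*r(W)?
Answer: 2328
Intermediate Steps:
r(O) = 2 + O
(8 - (-43 - 1*143))*r(W) = (8 - (-43 - 1*143))*(2 + 10) = (8 - (-43 - 143))*12 = (8 - 1*(-186))*12 = (8 + 186)*12 = 194*12 = 2328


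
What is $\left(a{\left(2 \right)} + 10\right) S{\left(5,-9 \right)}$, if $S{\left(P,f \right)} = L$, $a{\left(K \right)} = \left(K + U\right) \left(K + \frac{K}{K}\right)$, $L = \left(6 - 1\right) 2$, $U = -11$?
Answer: $-170$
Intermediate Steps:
$L = 10$ ($L = 5 \cdot 2 = 10$)
$a{\left(K \right)} = \left(1 + K\right) \left(-11 + K\right)$ ($a{\left(K \right)} = \left(K - 11\right) \left(K + \frac{K}{K}\right) = \left(-11 + K\right) \left(K + 1\right) = \left(-11 + K\right) \left(1 + K\right) = \left(1 + K\right) \left(-11 + K\right)$)
$S{\left(P,f \right)} = 10$
$\left(a{\left(2 \right)} + 10\right) S{\left(5,-9 \right)} = \left(\left(-11 + 2^{2} - 20\right) + 10\right) 10 = \left(\left(-11 + 4 - 20\right) + 10\right) 10 = \left(-27 + 10\right) 10 = \left(-17\right) 10 = -170$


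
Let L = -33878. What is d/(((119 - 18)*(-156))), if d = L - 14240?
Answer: 24059/7878 ≈ 3.0539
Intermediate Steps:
d = -48118 (d = -33878 - 14240 = -48118)
d/(((119 - 18)*(-156))) = -48118*(-1/(156*(119 - 18))) = -48118/(101*(-156)) = -48118/(-15756) = -48118*(-1/15756) = 24059/7878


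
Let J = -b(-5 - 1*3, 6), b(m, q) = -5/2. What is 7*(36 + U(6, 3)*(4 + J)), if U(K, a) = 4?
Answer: 434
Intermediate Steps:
b(m, q) = -5/2 (b(m, q) = -5*½ = -5/2)
J = 5/2 (J = -1*(-5/2) = 5/2 ≈ 2.5000)
7*(36 + U(6, 3)*(4 + J)) = 7*(36 + 4*(4 + 5/2)) = 7*(36 + 4*(13/2)) = 7*(36 + 26) = 7*62 = 434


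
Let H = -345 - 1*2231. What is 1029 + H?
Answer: -1547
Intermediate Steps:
H = -2576 (H = -345 - 2231 = -2576)
1029 + H = 1029 - 2576 = -1547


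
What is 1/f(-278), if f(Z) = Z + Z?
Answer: -1/556 ≈ -0.0017986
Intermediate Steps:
f(Z) = 2*Z
1/f(-278) = 1/(2*(-278)) = 1/(-556) = -1/556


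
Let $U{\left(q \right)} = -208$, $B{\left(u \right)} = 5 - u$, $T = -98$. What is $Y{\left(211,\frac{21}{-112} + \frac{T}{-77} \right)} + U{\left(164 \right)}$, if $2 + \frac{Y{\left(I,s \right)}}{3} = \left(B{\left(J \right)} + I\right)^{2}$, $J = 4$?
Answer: $134618$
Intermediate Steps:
$Y{\left(I,s \right)} = -6 + 3 \left(1 + I\right)^{2}$ ($Y{\left(I,s \right)} = -6 + 3 \left(\left(5 - 4\right) + I\right)^{2} = -6 + 3 \left(1 + I\right)^{2}$)
$Y{\left(211,\frac{21}{-112} + \frac{T}{-77} \right)} + U{\left(164 \right)} = \left(-6 + 3 \left(1 + 211\right)^{2}\right) - 208 = \left(-6 + 3 \cdot 212^{2}\right) - 208 = \left(-6 + 3 \cdot 44944\right) - 208 = \left(-6 + 134832\right) - 208 = 134826 - 208 = 134618$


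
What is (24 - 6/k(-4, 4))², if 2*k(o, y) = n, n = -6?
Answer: 676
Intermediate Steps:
k(o, y) = -3 (k(o, y) = (½)*(-6) = -3)
(24 - 6/k(-4, 4))² = (24 - 6/(-3))² = (24 - 6*(-⅓))² = (24 + 2)² = 26² = 676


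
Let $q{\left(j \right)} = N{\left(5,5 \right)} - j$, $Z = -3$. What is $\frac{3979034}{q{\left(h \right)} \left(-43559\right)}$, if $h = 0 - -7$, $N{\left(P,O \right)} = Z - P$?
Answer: $\frac{3979034}{653385} \approx 6.0899$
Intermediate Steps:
$N{\left(P,O \right)} = -3 - P$
$h = 7$ ($h = 0 + 7 = 7$)
$q{\left(j \right)} = -8 - j$ ($q{\left(j \right)} = \left(-3 - 5\right) - j = -8 - j$)
$\frac{3979034}{q{\left(h \right)} \left(-43559\right)} = \frac{3979034}{\left(-8 - 7\right) \left(-43559\right)} = \frac{3979034}{\left(-15\right) \left(-43559\right)} = \frac{3979034}{653385}$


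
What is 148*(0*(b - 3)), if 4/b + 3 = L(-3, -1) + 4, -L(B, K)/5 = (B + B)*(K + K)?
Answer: 0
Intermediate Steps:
L(B, K) = -20*B*K (L(B, K) = -5*(B + B)*(K + K) = -5*2*B*2*K = -20*B*K)
b = -4/59 (b = 4/(-3 + (-20*(-3)*(-1) + 4)) = 4/(-3 + (-60 + 4)) = 4/(-3 - 56) = 4/(-59) = 4*(-1/59) = -4/59 ≈ -0.067797)
148*(0*(b - 3)) = 148*(0*(-4/59 - 3)) = 148*(0*(-181/59)) = 148*0 = 0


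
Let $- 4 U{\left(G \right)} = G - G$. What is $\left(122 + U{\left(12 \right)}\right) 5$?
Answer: $610$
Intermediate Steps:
$U{\left(G \right)} = 0$ ($U{\left(G \right)} = - \frac{G - G}{4} = \left(- \frac{1}{4}\right) 0 = 0$)
$\left(122 + U{\left(12 \right)}\right) 5 = \left(122 + 0\right) 5 = 122 \cdot 5 = 610$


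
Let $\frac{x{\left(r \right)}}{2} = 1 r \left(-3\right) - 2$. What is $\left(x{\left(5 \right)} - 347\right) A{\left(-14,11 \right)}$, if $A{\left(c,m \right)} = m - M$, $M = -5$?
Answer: $-6096$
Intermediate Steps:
$x{\left(r \right)} = -4 - 6 r$ ($x{\left(r \right)} = 2 \left(1 r \left(-3\right) - 2\right) = 2 \left(r \left(-3\right) - 2\right) = 2 \left(- 3 r - 2\right) = 2 \left(-2 - 3 r\right) = -4 - 6 r$)
$A{\left(c,m \right)} = 5 + m$ ($A{\left(c,m \right)} = m - -5 = m + 5 = 5 + m$)
$\left(x{\left(5 \right)} - 347\right) A{\left(-14,11 \right)} = \left(\left(-4 - 30\right) - 347\right) \left(5 + 11\right) = \left(\left(-4 - 30\right) - 347\right) 16 = \left(-34 - 347\right) 16 = \left(-381\right) 16 = -6096$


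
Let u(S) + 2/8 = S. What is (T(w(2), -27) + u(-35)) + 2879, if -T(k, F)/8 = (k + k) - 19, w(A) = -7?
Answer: 12431/4 ≈ 3107.8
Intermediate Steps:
u(S) = -¼ + S
T(k, F) = 152 - 16*k (T(k, F) = -8*((k + k) - 19) = -8*(2*k - 19) = -8*(-19 + 2*k) = 152 - 16*k)
(T(w(2), -27) + u(-35)) + 2879 = ((152 - 16*(-7)) + (-¼ - 35)) + 2879 = ((152 + 112) - 141/4) + 2879 = (264 - 141/4) + 2879 = 915/4 + 2879 = 12431/4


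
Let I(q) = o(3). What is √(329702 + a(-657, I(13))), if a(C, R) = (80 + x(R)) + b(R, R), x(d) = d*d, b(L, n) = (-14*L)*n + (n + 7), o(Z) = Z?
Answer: 5*√13187 ≈ 574.17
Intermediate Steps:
I(q) = 3
b(L, n) = 7 + n - 14*L*n (b(L, n) = -14*L*n + (7 + n) = 7 + n - 14*L*n)
x(d) = d²
a(C, R) = 87 + R - 13*R² (a(C, R) = (80 + R²) + (7 + R - 14*R*R) = (80 + R²) + (7 + R - 14*R²) = 87 + R - 13*R²)
√(329702 + a(-657, I(13))) = √(329702 + (87 + 3 - 13*3²)) = √(329702 + (87 + 3 - 13*9)) = √(329702 + (87 + 3 - 117)) = √(329702 - 27) = √329675 = 5*√13187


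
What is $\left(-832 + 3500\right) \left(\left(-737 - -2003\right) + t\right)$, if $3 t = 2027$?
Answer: $\frac{15541100}{3} \approx 5.1804 \cdot 10^{6}$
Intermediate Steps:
$t = \frac{2027}{3}$ ($t = \frac{1}{3} \cdot 2027 = \frac{2027}{3} \approx 675.67$)
$\left(-832 + 3500\right) \left(\left(-737 - -2003\right) + t\right) = \left(-832 + 3500\right) \left(\left(-737 - -2003\right) + \frac{2027}{3}\right) = 2668 \left(\left(-737 + 2003\right) + \frac{2027}{3}\right) = 2668 \left(1266 + \frac{2027}{3}\right) = 2668 \cdot \frac{5825}{3} = \frac{15541100}{3}$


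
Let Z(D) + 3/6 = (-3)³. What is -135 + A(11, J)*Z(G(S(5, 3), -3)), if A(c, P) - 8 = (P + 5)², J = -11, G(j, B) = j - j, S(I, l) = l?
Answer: -1345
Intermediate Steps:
G(j, B) = 0
A(c, P) = 8 + (5 + P)² (A(c, P) = 8 + (P + 5)² = 8 + (5 + P)²)
Z(D) = -55/2 (Z(D) = -½ + (-3)³ = -½ - 27 = -55/2)
-135 + A(11, J)*Z(G(S(5, 3), -3)) = -135 + (8 + (5 - 11)²)*(-55/2) = -135 + (8 + (-6)²)*(-55/2) = -135 + (8 + 36)*(-55/2) = -135 + 44*(-55/2) = -135 - 1210 = -1345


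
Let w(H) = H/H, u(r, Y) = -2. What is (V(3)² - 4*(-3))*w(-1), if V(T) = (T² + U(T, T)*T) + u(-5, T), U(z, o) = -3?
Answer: 16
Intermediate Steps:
w(H) = 1
V(T) = -2 + T² - 3*T (V(T) = (T² - 3*T) - 2 = -2 + T² - 3*T)
(V(3)² - 4*(-3))*w(-1) = ((-2 + 3² - 3*3)² - 4*(-3))*1 = ((-2 + 9 - 9)² + 12)*1 = ((-2)² + 12)*1 = (4 + 12)*1 = 16*1 = 16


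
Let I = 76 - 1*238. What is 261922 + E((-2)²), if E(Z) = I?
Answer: 261760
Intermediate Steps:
I = -162 (I = 76 - 238 = -162)
E(Z) = -162
261922 + E((-2)²) = 261922 - 162 = 261760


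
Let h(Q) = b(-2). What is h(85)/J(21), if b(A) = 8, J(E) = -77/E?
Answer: -24/11 ≈ -2.1818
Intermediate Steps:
h(Q) = 8
h(85)/J(21) = 8/((-77/21)) = 8/((-77*1/21)) = 8/(-11/3) = 8*(-3/11) = -24/11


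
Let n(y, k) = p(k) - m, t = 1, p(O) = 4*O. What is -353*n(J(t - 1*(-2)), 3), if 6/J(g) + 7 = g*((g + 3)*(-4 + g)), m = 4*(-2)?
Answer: -7060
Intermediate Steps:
m = -8
J(g) = 6/(-7 + g*(-4 + g)*(3 + g)) (J(g) = 6/(-7 + g*((g + 3)*(-4 + g))) = 6/(-7 + g*((3 + g)*(-4 + g))) = 6/(-7 + g*((-4 + g)*(3 + g))) = 6/(-7 + g*(-4 + g)*(3 + g)))
n(y, k) = 8 + 4*k (n(y, k) = 4*k - 1*(-8) = 4*k + 8 = 8 + 4*k)
-353*n(J(t - 1*(-2)), 3) = -353*(8 + 4*3) = -353*(8 + 12) = -353*20 = -7060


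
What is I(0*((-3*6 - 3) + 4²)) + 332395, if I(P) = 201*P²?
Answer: 332395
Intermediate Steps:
I(0*((-3*6 - 3) + 4²)) + 332395 = 201*(0*((-3*6 - 3) + 4²))² + 332395 = 201*(0*((-18 - 3) + 16))² + 332395 = 201*(0*(-21 + 16))² + 332395 = 201*(0*(-5))² + 332395 = 201*0² + 332395 = 201*0 + 332395 = 0 + 332395 = 332395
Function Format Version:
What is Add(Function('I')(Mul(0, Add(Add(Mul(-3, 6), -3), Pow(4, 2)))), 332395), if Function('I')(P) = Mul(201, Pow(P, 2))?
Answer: 332395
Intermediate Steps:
Add(Function('I')(Mul(0, Add(Add(Mul(-3, 6), -3), Pow(4, 2)))), 332395) = Add(Mul(201, Pow(Mul(0, Add(Add(Mul(-3, 6), -3), Pow(4, 2))), 2)), 332395) = Add(Mul(201, Pow(Mul(0, Add(Add(-18, -3), 16)), 2)), 332395) = Add(Mul(201, Pow(Mul(0, Add(-21, 16)), 2)), 332395) = Add(Mul(201, Pow(Mul(0, -5), 2)), 332395) = Add(Mul(201, Pow(0, 2)), 332395) = Add(Mul(201, 0), 332395) = Add(0, 332395) = 332395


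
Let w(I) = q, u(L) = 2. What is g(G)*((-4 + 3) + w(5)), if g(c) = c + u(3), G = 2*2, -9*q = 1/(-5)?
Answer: -88/15 ≈ -5.8667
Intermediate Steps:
q = 1/45 (q = -1/9/(-5) = -1/9*(-1/5) = 1/45 ≈ 0.022222)
w(I) = 1/45
G = 4
g(c) = 2 + c (g(c) = c + 2 = 2 + c)
g(G)*((-4 + 3) + w(5)) = (2 + 4)*((-4 + 3) + 1/45) = 6*(-1 + 1/45) = 6*(-44/45) = -88/15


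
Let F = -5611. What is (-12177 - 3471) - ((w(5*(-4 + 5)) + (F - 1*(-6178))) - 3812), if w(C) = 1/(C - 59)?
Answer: -669761/54 ≈ -12403.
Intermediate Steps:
w(C) = 1/(-59 + C)
(-12177 - 3471) - ((w(5*(-4 + 5)) + (F - 1*(-6178))) - 3812) = (-12177 - 3471) - ((1/(-59 + 5*(-4 + 5)) + (-5611 - 1*(-6178))) - 3812) = -15648 - ((1/(-59 + 5*1) + (-5611 + 6178)) - 3812) = -15648 - ((1/(-59 + 5) + 567) - 3812) = -15648 - ((1/(-54) + 567) - 3812) = -15648 - ((-1/54 + 567) - 3812) = -15648 - (30617/54 - 3812) = -15648 - 1*(-175231/54) = -15648 + 175231/54 = -669761/54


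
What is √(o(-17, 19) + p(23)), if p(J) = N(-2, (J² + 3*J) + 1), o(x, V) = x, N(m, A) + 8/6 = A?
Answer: √5226/3 ≈ 24.097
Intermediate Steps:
N(m, A) = -4/3 + A
p(J) = -⅓ + J² + 3*J (p(J) = -4/3 + ((J² + 3*J) + 1) = -4/3 + (1 + J² + 3*J) = -⅓ + J² + 3*J)
√(o(-17, 19) + p(23)) = √(-17 + (-⅓ + 23² + 3*23)) = √(-17 + (-⅓ + 529 + 69)) = √(-17 + 1793/3) = √(1742/3) = √5226/3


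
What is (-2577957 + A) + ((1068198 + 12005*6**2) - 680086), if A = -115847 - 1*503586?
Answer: -2377098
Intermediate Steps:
A = -619433 (A = -115847 - 503586 = -619433)
(-2577957 + A) + ((1068198 + 12005*6**2) - 680086) = (-2577957 - 619433) + ((1068198 + 12005*6**2) - 680086) = -3197390 + ((1068198 + 12005*36) - 680086) = -3197390 + ((1068198 + 432180) - 680086) = -3197390 + (1500378 - 680086) = -3197390 + 820292 = -2377098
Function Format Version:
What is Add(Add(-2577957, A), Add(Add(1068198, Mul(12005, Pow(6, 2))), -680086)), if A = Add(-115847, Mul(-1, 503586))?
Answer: -2377098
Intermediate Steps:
A = -619433 (A = Add(-115847, -503586) = -619433)
Add(Add(-2577957, A), Add(Add(1068198, Mul(12005, Pow(6, 2))), -680086)) = Add(Add(-2577957, -619433), Add(Add(1068198, Mul(12005, Pow(6, 2))), -680086)) = Add(-3197390, Add(Add(1068198, Mul(12005, 36)), -680086)) = Add(-3197390, Add(Add(1068198, 432180), -680086)) = Add(-3197390, Add(1500378, -680086)) = Add(-3197390, 820292) = -2377098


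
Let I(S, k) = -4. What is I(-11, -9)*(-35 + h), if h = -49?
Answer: 336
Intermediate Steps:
I(-11, -9)*(-35 + h) = -4*(-35 - 49) = -4*(-84) = 336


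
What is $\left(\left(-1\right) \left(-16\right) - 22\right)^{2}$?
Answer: $36$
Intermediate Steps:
$\left(\left(-1\right) \left(-16\right) - 22\right)^{2} = \left(16 - 22\right)^{2} = \left(-6\right)^{2} = 36$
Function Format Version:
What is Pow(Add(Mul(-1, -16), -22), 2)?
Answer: 36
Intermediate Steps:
Pow(Add(Mul(-1, -16), -22), 2) = Pow(Add(16, -22), 2) = Pow(-6, 2) = 36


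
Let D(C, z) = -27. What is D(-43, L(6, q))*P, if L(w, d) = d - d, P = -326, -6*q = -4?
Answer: 8802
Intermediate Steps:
q = ⅔ (q = -⅙*(-4) = ⅔ ≈ 0.66667)
L(w, d) = 0
D(-43, L(6, q))*P = -27*(-326) = 8802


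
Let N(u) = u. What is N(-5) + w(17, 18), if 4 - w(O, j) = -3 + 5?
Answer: -3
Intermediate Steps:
w(O, j) = 2 (w(O, j) = 4 - (-3 + 5) = 4 - 1*2 = 4 - 2 = 2)
N(-5) + w(17, 18) = -5 + 2 = -3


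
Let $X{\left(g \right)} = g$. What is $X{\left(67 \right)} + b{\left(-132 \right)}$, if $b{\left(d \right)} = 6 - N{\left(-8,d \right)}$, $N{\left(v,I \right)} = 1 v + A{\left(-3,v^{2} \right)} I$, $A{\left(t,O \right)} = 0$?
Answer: $81$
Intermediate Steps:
$N{\left(v,I \right)} = v$ ($N{\left(v,I \right)} = 1 v + 0 I = v + 0 = v$)
$b{\left(d \right)} = 14$ ($b{\left(d \right)} = 6 - -8 = 6 + 8 = 14$)
$X{\left(67 \right)} + b{\left(-132 \right)} = 67 + 14 = 81$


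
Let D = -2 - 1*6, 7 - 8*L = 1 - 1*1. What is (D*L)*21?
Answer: -147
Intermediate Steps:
L = 7/8 (L = 7/8 - (1 - 1*1)/8 = 7/8 - (1 - 1)/8 = 7/8 - ⅛*0 = 7/8 + 0 = 7/8 ≈ 0.87500)
D = -8 (D = -2 - 6 = -8)
(D*L)*21 = -8*7/8*21 = -7*21 = -147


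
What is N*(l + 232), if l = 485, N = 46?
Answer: 32982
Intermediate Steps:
N*(l + 232) = 46*(485 + 232) = 46*717 = 32982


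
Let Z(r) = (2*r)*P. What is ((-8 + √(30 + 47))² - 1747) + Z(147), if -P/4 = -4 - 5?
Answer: 8978 - 16*√77 ≈ 8837.6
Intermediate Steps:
P = 36 (P = -4*(-4 - 5) = -4*(-9) = 36)
Z(r) = 72*r (Z(r) = (2*r)*36 = 72*r)
((-8 + √(30 + 47))² - 1747) + Z(147) = ((-8 + √(30 + 47))² - 1747) + 72*147 = ((-8 + √77)² - 1747) + 10584 = (-1747 + (-8 + √77)²) + 10584 = 8837 + (-8 + √77)²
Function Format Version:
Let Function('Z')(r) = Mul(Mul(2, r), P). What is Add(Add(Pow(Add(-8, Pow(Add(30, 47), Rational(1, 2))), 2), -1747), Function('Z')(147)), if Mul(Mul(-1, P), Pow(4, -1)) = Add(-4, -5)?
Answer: Add(8978, Mul(-16, Pow(77, Rational(1, 2)))) ≈ 8837.6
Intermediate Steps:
P = 36 (P = Mul(-4, Add(-4, -5)) = Mul(-4, -9) = 36)
Function('Z')(r) = Mul(72, r) (Function('Z')(r) = Mul(Mul(2, r), 36) = Mul(72, r))
Add(Add(Pow(Add(-8, Pow(Add(30, 47), Rational(1, 2))), 2), -1747), Function('Z')(147)) = Add(Add(Pow(Add(-8, Pow(Add(30, 47), Rational(1, 2))), 2), -1747), Mul(72, 147)) = Add(Add(Pow(Add(-8, Pow(77, Rational(1, 2))), 2), -1747), 10584) = Add(Add(-1747, Pow(Add(-8, Pow(77, Rational(1, 2))), 2)), 10584) = Add(8837, Pow(Add(-8, Pow(77, Rational(1, 2))), 2))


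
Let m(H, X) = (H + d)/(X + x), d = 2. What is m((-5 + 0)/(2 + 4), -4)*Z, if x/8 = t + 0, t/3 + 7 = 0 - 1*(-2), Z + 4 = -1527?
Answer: 10717/744 ≈ 14.405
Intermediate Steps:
Z = -1531 (Z = -4 - 1527 = -1531)
t = -15 (t = -21 + 3*(0 - 1*(-2)) = -21 + 3*(0 + 2) = -21 + 3*2 = -21 + 6 = -15)
x = -120 (x = 8*(-15 + 0) = 8*(-15) = -120)
m(H, X) = (2 + H)/(-120 + X) (m(H, X) = (H + 2)/(X - 120) = (2 + H)/(-120 + X))
m((-5 + 0)/(2 + 4), -4)*Z = ((2 + (-5 + 0)/(2 + 4))/(-120 - 4))*(-1531) = ((2 - 5/6)/(-124))*(-1531) = -(2 - 5*⅙)/124*(-1531) = -(2 - ⅚)/124*(-1531) = -1/124*7/6*(-1531) = -7/744*(-1531) = 10717/744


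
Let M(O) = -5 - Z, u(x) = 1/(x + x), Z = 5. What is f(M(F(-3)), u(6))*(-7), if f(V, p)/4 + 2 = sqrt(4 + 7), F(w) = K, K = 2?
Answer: 56 - 28*sqrt(11) ≈ -36.865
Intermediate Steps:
u(x) = 1/(2*x)
F(w) = 2
M(O) = -10 (M(O) = -5 - 1*5 = -5 - 5 = -10)
f(V, p) = -8 + 4*sqrt(11) (f(V, p) = -8 + 4*sqrt(4 + 7) = -8 + 4*sqrt(11))
f(M(F(-3)), u(6))*(-7) = (-8 + 4*sqrt(11))*(-7) = 56 - 28*sqrt(11)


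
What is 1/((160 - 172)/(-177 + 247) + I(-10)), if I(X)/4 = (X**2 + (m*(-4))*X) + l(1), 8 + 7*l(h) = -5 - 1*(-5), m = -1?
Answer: 35/8234 ≈ 0.0042507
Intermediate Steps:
l(h) = -8/7 (l(h) = -8/7 + (-5 - 1*(-5))/7 = -8/7 + (-5 + 5)/7 = -8/7 + (1/7)*0 = -8/7 + 0 = -8/7)
I(X) = -32/7 + 4*X**2 + 16*X (I(X) = 4*((X**2 + (-1*(-4))*X) - 8/7) = 4*((X**2 + 4*X) - 8/7) = 4*(-8/7 + X**2 + 4*X) = -32/7 + 4*X**2 + 16*X)
1/((160 - 172)/(-177 + 247) + I(-10)) = 1/((160 - 172)/(-177 + 247) + (-32/7 + 4*(-10)**2 + 16*(-10))) = 1/(-12/70 + (-32/7 + 4*100 - 160)) = 1/(-12*1/70 + (-32/7 + 400 - 160)) = 1/(-6/35 + 1648/7) = 1/(8234/35) = 35/8234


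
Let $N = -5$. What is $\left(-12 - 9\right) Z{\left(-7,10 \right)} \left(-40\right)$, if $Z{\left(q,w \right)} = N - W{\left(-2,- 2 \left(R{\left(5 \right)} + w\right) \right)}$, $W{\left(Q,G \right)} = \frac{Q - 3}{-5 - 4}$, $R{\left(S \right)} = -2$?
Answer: $- \frac{14000}{3} \approx -4666.7$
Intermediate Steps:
$W{\left(Q,G \right)} = \frac{1}{3} - \frac{Q}{9}$ ($W{\left(Q,G \right)} = \frac{-3 + Q}{-9} = \left(-3 + Q\right) \left(- \frac{1}{9}\right) = \frac{1}{3} - \frac{Q}{9}$)
$Z{\left(q,w \right)} = - \frac{50}{9}$ ($Z{\left(q,w \right)} = -5 - \left(\frac{1}{3} - - \frac{2}{9}\right) = -5 - \left(\frac{1}{3} + \frac{2}{9}\right) = -5 - \frac{5}{9} = - \frac{50}{9}$)
$\left(-12 - 9\right) Z{\left(-7,10 \right)} \left(-40\right) = \left(-12 - 9\right) \left(- \frac{50}{9}\right) \left(-40\right) = \left(-21\right) \left(- \frac{50}{9}\right) \left(-40\right) = \frac{350}{3} \left(-40\right) = - \frac{14000}{3}$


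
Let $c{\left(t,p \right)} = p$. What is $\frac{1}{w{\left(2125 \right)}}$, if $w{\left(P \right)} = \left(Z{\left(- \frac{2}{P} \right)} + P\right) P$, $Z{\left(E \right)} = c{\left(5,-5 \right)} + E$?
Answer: $\frac{1}{4504998} \approx 2.2198 \cdot 10^{-7}$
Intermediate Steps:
$Z{\left(E \right)} = -5 + E$
$w{\left(P \right)} = P \left(-5 + P - \frac{2}{P}\right)$ ($w{\left(P \right)} = \left(\left(-5 - \frac{2}{P}\right) + P\right) P = \left(-5 + P - \frac{2}{P}\right) P = P \left(-5 + P - \frac{2}{P}\right)$)
$\frac{1}{w{\left(2125 \right)}} = \frac{1}{-2 + 2125 \left(-5 + 2125\right)} = \frac{1}{-2 + 2125 \cdot 2120} = \frac{1}{-2 + 4505000} = \frac{1}{4504998}$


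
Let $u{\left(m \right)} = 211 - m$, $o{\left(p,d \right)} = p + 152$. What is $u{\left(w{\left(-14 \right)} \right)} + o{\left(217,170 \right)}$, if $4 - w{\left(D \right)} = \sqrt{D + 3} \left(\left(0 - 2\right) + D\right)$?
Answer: $576 - 16 i \sqrt{11} \approx 576.0 - 53.066 i$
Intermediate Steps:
$o{\left(p,d \right)} = 152 + p$
$w{\left(D \right)} = 4 - \sqrt{3 + D} \left(-2 + D\right)$ ($w{\left(D \right)} = 4 - \sqrt{D + 3} \left(\left(0 - 2\right) + D\right) = 4 - \sqrt{3 + D} \left(\left(0 - 2\right) + D\right) = 4 - \sqrt{3 + D} \left(-2 + D\right)$)
$u{\left(w{\left(-14 \right)} \right)} + o{\left(217,170 \right)} = \left(211 - \left(4 + 2 \sqrt{3 - 14} - - 14 \sqrt{3 - 14}\right)\right) + \left(152 + 217\right) = \left(211 - \left(4 + 2 \sqrt{-11} - - 14 \sqrt{-11}\right)\right) + 369 = \left(211 - \left(4 + 2 i \sqrt{11} - - 14 i \sqrt{11}\right)\right) + 369 = \left(211 - \left(4 + 2 i \sqrt{11} + 14 i \sqrt{11}\right)\right) + 369 = \left(211 - \left(4 + 16 i \sqrt{11}\right)\right) + 369 = \left(207 - 16 i \sqrt{11}\right) + 369 = 576 - 16 i \sqrt{11}$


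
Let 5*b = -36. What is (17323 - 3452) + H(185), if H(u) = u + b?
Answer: 70244/5 ≈ 14049.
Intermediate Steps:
b = -36/5 (b = (⅕)*(-36) = -36/5 ≈ -7.2000)
H(u) = -36/5 + u (H(u) = u - 36/5 = -36/5 + u)
(17323 - 3452) + H(185) = (17323 - 3452) + (-36/5 + 185) = 13871 + 889/5 = 70244/5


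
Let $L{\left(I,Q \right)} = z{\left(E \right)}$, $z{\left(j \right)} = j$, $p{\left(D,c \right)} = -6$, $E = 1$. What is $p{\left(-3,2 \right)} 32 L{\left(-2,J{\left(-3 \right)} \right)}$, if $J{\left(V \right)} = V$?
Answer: $-192$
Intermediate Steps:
$L{\left(I,Q \right)} = 1$
$p{\left(-3,2 \right)} 32 L{\left(-2,J{\left(-3 \right)} \right)} = \left(-6\right) 32 \cdot 1 = \left(-192\right) 1 = -192$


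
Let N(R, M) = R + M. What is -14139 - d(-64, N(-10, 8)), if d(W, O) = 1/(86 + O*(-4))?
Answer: -1329067/94 ≈ -14139.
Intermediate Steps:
N(R, M) = M + R
d(W, O) = 1/(86 - 4*O)
-14139 - d(-64, N(-10, 8)) = -14139 - (-1)/(-86 + 4*(8 - 10)) = -14139 - (-1)/(-86 + 4*(-2)) = -14139 - (-1)/(-86 - 8) = -14139 - (-1)/(-94) = -14139 - (-1)*(-1)/94 = -14139 - 1*1/94 = -14139 - 1/94 = -1329067/94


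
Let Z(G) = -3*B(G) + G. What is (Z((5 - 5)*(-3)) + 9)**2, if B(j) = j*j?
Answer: 81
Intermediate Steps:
B(j) = j**2
Z(G) = G - 3*G**2 (Z(G) = -3*G**2 + G = G - 3*G**2)
(Z((5 - 5)*(-3)) + 9)**2 = (((5 - 5)*(-3))*(1 - 3*(5 - 5)*(-3)) + 9)**2 = ((0*(-3))*(1 - 0*(-3)) + 9)**2 = (0*(1 - 3*0) + 9)**2 = (0*(1 + 0) + 9)**2 = (0*1 + 9)**2 = (0 + 9)**2 = 9**2 = 81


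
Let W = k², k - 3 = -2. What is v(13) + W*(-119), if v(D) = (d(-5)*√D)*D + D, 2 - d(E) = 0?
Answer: -106 + 26*√13 ≈ -12.256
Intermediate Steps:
k = 1 (k = 3 - 2 = 1)
d(E) = 2 (d(E) = 2 - 1*0 = 2 + 0 = 2)
W = 1 (W = 1² = 1)
v(D) = D + 2*D^(3/2) (v(D) = (2*√D)*D + D = 2*D^(3/2) + D = D + 2*D^(3/2))
v(13) + W*(-119) = (13 + 2*13^(3/2)) + 1*(-119) = (13 + 2*(13*√13)) - 119 = (13 + 26*√13) - 119 = -106 + 26*√13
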